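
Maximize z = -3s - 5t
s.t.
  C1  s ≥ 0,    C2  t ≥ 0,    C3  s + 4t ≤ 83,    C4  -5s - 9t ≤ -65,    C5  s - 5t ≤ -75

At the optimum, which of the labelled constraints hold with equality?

Extreme points and z = -3s - 5t:
  (0, 83/4) → z = -415/4
  (0, 15) → z = -75
  (115/9, 158/9) → z = -1135/9

The maximum is at (0, 15). Substituting into each constraint, equality holds for C1 and C5; the remaining constraints have slack.

C1 and C5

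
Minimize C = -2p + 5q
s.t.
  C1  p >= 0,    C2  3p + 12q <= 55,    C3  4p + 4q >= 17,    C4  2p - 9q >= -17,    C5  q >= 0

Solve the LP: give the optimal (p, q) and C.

p = 55/3, q = 0, minimum C = -110/3

Extreme points and C = -2p + 5q:
  (97/17, 161/51) → C = 223/51
  (55/3, 0) → C = -110/3
  (85/44, 51/22) → C = 85/11
  (17/4, 0) → C = -17/2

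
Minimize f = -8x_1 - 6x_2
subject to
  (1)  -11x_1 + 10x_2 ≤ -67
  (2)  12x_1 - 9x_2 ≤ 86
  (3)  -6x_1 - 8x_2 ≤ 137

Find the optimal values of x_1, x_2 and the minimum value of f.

x_1 = 257/21, x_2 = 142/21, minimum f = -2908/21

Corner points and f = -8x_1 - 6x_2:
  (257/21, 142/21) → f = -2908/21
  (-417/74, -1909/148) → f = 9063/74
  (-109/30, -72/5) → f = 1732/15

The optimum lies where -11x_1 + 10x_2 = -67 and 12x_1 - 9x_2 = 86.
Solving simultaneously gives x_1 = 257/21, x_2 = 142/21.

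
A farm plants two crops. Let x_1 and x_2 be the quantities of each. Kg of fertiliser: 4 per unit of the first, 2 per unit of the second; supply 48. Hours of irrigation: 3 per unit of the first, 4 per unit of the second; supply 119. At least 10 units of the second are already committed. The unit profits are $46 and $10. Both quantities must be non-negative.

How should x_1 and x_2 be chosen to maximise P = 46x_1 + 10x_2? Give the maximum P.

Feasible corners and P = 46x_1 + 10x_2:
  (0, 24) → P = 240
  (0, 10) → P = 100
  (7, 10) → P = 422

x_1 = 7, x_2 = 10, maximum P = 422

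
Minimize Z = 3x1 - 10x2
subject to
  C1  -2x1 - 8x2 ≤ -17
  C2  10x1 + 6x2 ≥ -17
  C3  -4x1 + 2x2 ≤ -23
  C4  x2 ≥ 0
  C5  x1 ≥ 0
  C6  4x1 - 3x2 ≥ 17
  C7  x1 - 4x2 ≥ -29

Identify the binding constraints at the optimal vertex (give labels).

Feasible corners and Z = 3x1 - 10x2:
  (109/18, 11/18) → Z = 217/18
  (17/2, 0) → Z = 51/2
  (35/4, 6) → Z = -135/4
  (155/13, 133/13) → Z = -865/13
The feasible region is unbounded (it extends along (4, 1), (1, 0)), but Z strictly increases along every unbounded feasible direction, so there is no improving ray and the minimum is attained at a vertex.

The minimum is at (155/13, 133/13). Substituting into each constraint, equality holds for C6 and C7; the remaining constraints have slack.

C6 and C7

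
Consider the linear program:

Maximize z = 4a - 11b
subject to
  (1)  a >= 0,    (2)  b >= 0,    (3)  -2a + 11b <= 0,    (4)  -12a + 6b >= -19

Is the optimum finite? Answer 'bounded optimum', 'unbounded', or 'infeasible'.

bounded optimum

Corner points and z = 4a - 11b:
  (0, 0) → z = 0
  (19/12, 0) → z = 19/3
  (209/120, 19/60) → z = 209/60
The feasible region has finitely many vertices and no improving ray; the maximum is 19/3 at (19/12, 0).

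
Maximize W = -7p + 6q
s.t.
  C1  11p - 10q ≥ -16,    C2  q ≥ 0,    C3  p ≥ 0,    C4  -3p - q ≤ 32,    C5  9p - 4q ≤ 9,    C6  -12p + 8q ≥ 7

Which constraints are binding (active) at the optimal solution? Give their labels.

Feasible corners and W = -7p + 6q:
  (0, 8/5) → W = 48/5
  (29/16, 115/32) → W = 71/8
  (0, 7/8) → W = 21/4

The maximum is at (0, 8/5). Substituting into each constraint, equality holds for C1 and C3; the remaining constraints have slack.

C1 and C3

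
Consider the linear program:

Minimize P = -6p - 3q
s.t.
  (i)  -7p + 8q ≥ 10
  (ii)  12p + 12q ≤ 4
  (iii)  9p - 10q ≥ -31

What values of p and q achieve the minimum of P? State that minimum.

The binding constraints are -7p + 8q = 10 and 12p + 12q = 4.
Solving simultaneously gives p = -22/45, q = 37/45.

p = -22/45, q = 37/45, minimum P = 7/15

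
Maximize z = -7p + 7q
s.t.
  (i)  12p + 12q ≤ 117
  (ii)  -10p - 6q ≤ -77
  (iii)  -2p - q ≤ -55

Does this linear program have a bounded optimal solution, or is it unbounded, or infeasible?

bounded optimum

Extreme points and z = -7p + 7q:
  (181/4, -71/2) → z = -2261/4
  (253/2, -198) → z = -4543/2
The feasible region has finitely many vertices and no improving ray; the maximum is -2261/4 at (181/4, -71/2).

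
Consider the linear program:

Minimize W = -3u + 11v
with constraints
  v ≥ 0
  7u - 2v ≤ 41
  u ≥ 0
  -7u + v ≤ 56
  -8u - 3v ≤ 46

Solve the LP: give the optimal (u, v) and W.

u = 41/7, v = 0, minimum W = -123/7

Corner points and W = -3u + 11v:
  (41/7, 0) → W = -123/7
  (0, 0) → W = 0
  (0, 56) → W = 616
The feasible region is unbounded (it extends along (2, 7), (1, 7)), but W strictly increases along every unbounded feasible direction, so there is no improving ray and the minimum is attained at a vertex.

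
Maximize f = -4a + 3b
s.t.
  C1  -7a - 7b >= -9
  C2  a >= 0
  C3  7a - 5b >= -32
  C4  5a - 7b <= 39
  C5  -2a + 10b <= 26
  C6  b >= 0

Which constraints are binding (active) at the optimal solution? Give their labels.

Feasible corners and f = -4a + 3b:
  (0, 9/7) → f = 27/7
  (9/7, 0) → f = -36/7
  (0, 0) → f = 0

The maximum is at (0, 9/7). Substituting into each constraint, equality holds for C1 and C2; the remaining constraints have slack.

C1 and C2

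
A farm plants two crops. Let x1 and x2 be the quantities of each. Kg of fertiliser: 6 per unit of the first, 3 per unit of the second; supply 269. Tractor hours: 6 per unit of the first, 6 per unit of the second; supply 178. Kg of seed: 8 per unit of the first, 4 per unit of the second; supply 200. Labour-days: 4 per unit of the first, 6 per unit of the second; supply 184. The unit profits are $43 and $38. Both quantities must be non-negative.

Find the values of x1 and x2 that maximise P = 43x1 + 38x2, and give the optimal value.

Extreme points and P = 43x1 + 38x2:
  (0, 0) → P = 0
  (0, 89/3) → P = 3382/3
  (25, 0) → P = 1075
  (61/3, 28/3) → P = 1229

The binding constraints are 6x1 + 6x2 = 178 and 8x1 + 4x2 = 200.
Solving simultaneously gives x1 = 61/3, x2 = 28/3.

x1 = 61/3, x2 = 28/3, maximum P = 1229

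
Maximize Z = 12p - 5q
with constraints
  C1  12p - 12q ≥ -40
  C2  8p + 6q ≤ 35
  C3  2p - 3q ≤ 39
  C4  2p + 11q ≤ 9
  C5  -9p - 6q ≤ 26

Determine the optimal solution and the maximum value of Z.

p = 113/12, q = -121/18, maximum Z = 2639/18

Vertices and Z = 12p - 5q:
  (-83/39, 47/39) → Z = -1231/39
  (-46/15, 4/15) → Z = -572/15
  (113/12, -121/18) → Z = 2639/18
  (331/76, 1/38) → Z = 1981/38
  (4, -31/3) → Z = 299/3

The binding constraints are 8p + 6q = 35 and 2p - 3q = 39.
Solving simultaneously gives p = 113/12, q = -121/18.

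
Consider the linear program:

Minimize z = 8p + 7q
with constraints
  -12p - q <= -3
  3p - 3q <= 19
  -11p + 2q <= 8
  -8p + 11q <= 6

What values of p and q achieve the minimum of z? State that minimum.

p = 28/39, q = -73/13, minimum z = -1309/39

Vertices and z = 8p + 7q:
  (28/39, -73/13) → z = -1309/39
  (27/140, 24/35) → z = 222/35
  (227/9, 170/9) → z = 334

At the optimal vertex, -12p - q = -3 and 3p - 3q = 19.
Solving simultaneously gives p = 28/39, q = -73/13.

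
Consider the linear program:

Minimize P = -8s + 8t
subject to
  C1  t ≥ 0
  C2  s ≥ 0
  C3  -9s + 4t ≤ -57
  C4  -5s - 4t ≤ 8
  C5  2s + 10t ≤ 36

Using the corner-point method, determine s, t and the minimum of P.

s = 18, t = 0, minimum P = -144

Vertices and P = -8s + 8t:
  (19/3, 0) → P = -152/3
  (18, 0) → P = -144
  (51/7, 15/7) → P = -288/7

The optimum lies where t = 0 and 2s + 10t = 36.
Solving simultaneously gives s = 18, t = 0.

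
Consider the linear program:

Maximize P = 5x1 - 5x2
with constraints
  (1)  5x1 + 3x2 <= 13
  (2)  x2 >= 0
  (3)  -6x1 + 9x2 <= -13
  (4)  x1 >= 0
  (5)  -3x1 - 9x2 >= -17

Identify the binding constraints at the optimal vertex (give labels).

Extreme points and P = 5x1 - 5x2:
  (13/5, 0) → P = 13
  (52/21, 13/63) → P = 715/63
  (13/6, 0) → P = 65/6

The maximum is at (13/5, 0). Substituting into each constraint, equality holds for (1) and (2); the remaining constraints have slack.

(1) and (2)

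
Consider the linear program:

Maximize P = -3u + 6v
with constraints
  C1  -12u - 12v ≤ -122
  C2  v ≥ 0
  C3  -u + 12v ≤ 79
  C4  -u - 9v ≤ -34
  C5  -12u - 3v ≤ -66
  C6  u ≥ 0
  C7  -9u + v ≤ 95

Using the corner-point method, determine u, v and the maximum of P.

Extreme points and P = -3u + 6v:
  (115/16, 143/48) → P = -59/16
  (71/18, 56/9) → P = 51/2
  (34, 0) → P = -102
  (185/49, 338/49) → P = 1473/49
The feasible region is unbounded (it extends along (12, 1), (1, 0)), but P strictly decreases along every unbounded feasible direction, so there is no improving ray and the maximum is attained at a vertex.

At the optimal vertex, -u + 12v = 79 and -12u - 3v = -66.
Solving simultaneously gives u = 185/49, v = 338/49.

u = 185/49, v = 338/49, maximum P = 1473/49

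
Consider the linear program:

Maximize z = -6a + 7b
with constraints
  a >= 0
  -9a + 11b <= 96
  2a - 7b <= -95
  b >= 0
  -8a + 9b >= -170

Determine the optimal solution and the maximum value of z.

a = 373/41, b = 663/41, maximum z = 2403/41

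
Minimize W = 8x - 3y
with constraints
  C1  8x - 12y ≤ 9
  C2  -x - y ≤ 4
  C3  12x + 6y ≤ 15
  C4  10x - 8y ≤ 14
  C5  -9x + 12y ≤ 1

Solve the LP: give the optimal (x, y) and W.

x = -7/3, y = -5/3, minimum W = -41/3

Extreme points and W = 8x - 3y:
  (-39/20, -41/20) → W = -189/20
  (39/32, 1/16) → W = 153/16
  (-7/3, -5/3) → W = -41/3
  (29/33, 49/66) → W = 317/66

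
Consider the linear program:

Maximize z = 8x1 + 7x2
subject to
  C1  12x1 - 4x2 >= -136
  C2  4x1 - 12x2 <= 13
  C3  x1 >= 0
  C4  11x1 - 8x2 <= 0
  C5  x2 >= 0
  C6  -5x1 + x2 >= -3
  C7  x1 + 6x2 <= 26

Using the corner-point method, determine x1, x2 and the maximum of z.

Corner points and z = 8x1 + 7x2:
  (0, 0) → z = 0
  (0, 13/3) → z = 91/3
  (24/29, 33/29) → z = 423/29
  (44/31, 127/31) → z = 1241/31

x1 = 44/31, x2 = 127/31, maximum z = 1241/31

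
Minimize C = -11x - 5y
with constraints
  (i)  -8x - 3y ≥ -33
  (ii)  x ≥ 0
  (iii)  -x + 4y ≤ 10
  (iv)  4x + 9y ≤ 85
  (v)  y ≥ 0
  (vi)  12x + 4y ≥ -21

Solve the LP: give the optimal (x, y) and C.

Feasible corners and C = -11x - 5y:
  (102/35, 113/35) → C = -241/5
  (33/8, 0) → C = -363/8
  (0, 5/2) → C = -25/2
  (0, 0) → C = 0

At the optimal vertex, -8x - 3y = -33 and -x + 4y = 10.
Solving simultaneously gives x = 102/35, y = 113/35.

x = 102/35, y = 113/35, minimum C = -241/5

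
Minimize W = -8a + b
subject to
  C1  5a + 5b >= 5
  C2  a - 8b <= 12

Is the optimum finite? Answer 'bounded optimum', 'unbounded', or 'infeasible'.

From the feasible point (20/9, -11/9), moving in the direction (8, 1) keeps every constraint satisfied while W decreases without bound.

unbounded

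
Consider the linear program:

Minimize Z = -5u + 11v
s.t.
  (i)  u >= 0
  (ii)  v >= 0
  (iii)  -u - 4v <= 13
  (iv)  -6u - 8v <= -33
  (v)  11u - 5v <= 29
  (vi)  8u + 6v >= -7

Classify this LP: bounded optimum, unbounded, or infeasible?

Corner points and Z = -5u + 11v:
  (0, 33/8) → Z = 363/8
  (397/118, 189/118) → Z = 47/59
The feasible region has finitely many vertices and no improving ray; the minimum is 47/59 at (397/118, 189/118).

bounded optimum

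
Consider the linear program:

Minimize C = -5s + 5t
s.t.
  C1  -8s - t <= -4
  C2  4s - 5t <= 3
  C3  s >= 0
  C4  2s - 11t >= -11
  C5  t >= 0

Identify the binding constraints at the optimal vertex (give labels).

Vertices and C = -5s + 5t:
  (11/30, 16/15) → C = 7/2
  (1/2, 0) → C = -5/2
  (44/17, 25/17) → C = -95/17
  (3/4, 0) → C = -15/4

The minimum is at (44/17, 25/17). Substituting into each constraint, equality holds for C2 and C4; the remaining constraints have slack.

C2 and C4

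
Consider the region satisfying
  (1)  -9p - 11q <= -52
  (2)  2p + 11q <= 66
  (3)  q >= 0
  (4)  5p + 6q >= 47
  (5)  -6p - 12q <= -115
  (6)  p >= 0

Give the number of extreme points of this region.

3

Pairwise boundary intersections that survive every other constraint:
  (33, 0)
  (473/42, 83/21)
  (115/6, 0)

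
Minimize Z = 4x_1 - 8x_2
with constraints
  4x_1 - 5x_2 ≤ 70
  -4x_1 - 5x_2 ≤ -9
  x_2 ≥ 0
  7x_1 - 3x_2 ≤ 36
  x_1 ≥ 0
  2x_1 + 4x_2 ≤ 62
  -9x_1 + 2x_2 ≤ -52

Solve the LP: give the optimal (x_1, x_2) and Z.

x_1 = 83/10, x_2 = 227/20, minimum Z = -288/5

Extreme points and Z = 4x_1 - 8x_2:
  (165/17, 181/17) → Z = -788/17
  (84/13, 40/13) → Z = 16/13
  (83/10, 227/20) → Z = -288/5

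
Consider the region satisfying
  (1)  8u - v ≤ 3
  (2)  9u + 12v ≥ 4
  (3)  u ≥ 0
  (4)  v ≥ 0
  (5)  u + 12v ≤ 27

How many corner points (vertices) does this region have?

4

The feasible vertices (each the meet of two boundaries and inside every other half-plane) are:
  (8/21, 1/21)
  (63/97, 213/97)
  (0, 1/3)
  (0, 9/4)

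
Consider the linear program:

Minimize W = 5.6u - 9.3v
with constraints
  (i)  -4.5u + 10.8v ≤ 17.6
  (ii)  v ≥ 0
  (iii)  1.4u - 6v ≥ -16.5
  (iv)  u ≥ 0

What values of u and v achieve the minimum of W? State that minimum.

Corner points and W = 5.6u - 9.3v:
  (55/9, 451/108) → W = -1661/360
  (0, 44/27) → W = -682/45
  (0, 0) → W = 0
The feasible region is unbounded (it extends along (30, 7), (1, 0)), but W strictly increases along every unbounded feasible direction, so there is no improving ray and the minimum is attained at a vertex.

The optimum lies where -4.5u + 10.8v = 17.6 and u = 0.
Solving simultaneously gives u = 0, v = 44/27.

u = 0, v = 44/27, minimum W = -682/45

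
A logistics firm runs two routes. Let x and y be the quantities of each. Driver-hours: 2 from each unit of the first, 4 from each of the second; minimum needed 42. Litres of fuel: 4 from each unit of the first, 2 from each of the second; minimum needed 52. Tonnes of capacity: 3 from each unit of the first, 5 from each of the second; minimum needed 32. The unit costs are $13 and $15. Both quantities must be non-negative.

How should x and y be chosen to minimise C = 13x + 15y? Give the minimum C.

Corner points and C = 13x + 15y:
  (0, 26) → C = 390
  (21, 0) → C = 273
  (31/3, 16/3) → C = 643/3
The feasible region is unbounded (it extends along (0, 1), (1, 0)), but C strictly increases along every unbounded feasible direction, so there is no improving ray and the minimum is attained at a vertex.

At the optimal vertex, 2x + 4y = 42 and 4x + 2y = 52.
Solving simultaneously gives x = 31/3, y = 16/3.

x = 31/3, y = 16/3, minimum C = 643/3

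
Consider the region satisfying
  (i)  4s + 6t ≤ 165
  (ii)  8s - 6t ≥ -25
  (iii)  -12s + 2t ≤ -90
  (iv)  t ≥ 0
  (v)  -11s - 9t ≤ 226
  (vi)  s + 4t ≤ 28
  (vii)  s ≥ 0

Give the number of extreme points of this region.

Of the 21 pairwise boundary intersections, those satisfying every inequality are:
  (15/2, 0)
  (208/25, 123/25)
  (28, 0)

3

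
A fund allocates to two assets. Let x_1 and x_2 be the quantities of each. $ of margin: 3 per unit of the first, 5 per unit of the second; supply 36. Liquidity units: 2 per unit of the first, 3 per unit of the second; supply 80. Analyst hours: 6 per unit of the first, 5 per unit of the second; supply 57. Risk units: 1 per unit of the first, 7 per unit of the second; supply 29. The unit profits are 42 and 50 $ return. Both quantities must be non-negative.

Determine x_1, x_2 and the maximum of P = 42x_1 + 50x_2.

Extreme points and P = 42x_1 + 50x_2:
  (0, 0) → P = 0
  (0, 29/7) → P = 1450/7
  (19/2, 0) → P = 399
  (7, 3) → P = 444
  (107/16, 51/16) → P = 1761/4

The optimum lies where 3x_1 + 5x_2 = 36 and 6x_1 + 5x_2 = 57.
Solving simultaneously gives x_1 = 7, x_2 = 3.

x_1 = 7, x_2 = 3, maximum P = 444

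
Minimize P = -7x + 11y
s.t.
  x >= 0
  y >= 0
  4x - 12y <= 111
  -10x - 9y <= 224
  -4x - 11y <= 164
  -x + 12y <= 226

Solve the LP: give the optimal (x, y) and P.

x = 337/3, y = 1015/36, minimum P = -17143/36

Feasible corners and P = -7x + 11y:
  (0, 0) → P = 0
  (0, 113/6) → P = 1243/6
  (111/4, 0) → P = -777/4
  (337/3, 1015/36) → P = -17143/36

At the optimal vertex, 4x - 12y = 111 and -x + 12y = 226.
Solving simultaneously gives x = 337/3, y = 1015/36.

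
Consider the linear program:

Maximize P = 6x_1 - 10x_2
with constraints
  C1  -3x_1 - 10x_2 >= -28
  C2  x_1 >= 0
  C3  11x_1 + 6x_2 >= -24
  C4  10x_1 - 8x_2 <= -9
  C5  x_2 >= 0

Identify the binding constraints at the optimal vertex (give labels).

C2 and C4

Vertices and P = 6x_1 - 10x_2:
  (0, 14/5) → P = -28
  (67/62, 307/124) → P = -1133/62
  (0, 9/8) → P = -45/4

The maximum is at (0, 9/8). Substituting into each constraint, equality holds for C2 and C4; the remaining constraints have slack.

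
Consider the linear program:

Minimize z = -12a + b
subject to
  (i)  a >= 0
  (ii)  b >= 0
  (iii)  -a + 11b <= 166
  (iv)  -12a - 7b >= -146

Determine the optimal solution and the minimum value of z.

a = 73/6, b = 0, minimum z = -146

Vertices and z = -12a + b:
  (0, 0) → z = 0
  (0, 166/11) → z = 166/11
  (73/6, 0) → z = -146
  (444/139, 2138/139) → z = -3190/139

The binding constraints are b = 0 and -12a - 7b = -146.
Solving simultaneously gives a = 73/6, b = 0.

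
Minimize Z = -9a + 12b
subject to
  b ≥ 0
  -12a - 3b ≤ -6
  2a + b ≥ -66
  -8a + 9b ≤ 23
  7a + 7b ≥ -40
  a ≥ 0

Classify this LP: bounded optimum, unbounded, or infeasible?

From the feasible point (1/2, 0), moving in the direction (1, 0) keeps every constraint satisfied while Z decreases without bound.

unbounded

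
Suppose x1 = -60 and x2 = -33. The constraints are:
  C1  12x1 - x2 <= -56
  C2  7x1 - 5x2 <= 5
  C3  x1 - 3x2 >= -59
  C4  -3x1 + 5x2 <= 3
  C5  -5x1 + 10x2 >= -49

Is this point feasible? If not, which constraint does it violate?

Constraint C4: -3x1 + 5x2 = 15, which is not ≤ 3. All other constraints are satisfied.

not feasible — violates C4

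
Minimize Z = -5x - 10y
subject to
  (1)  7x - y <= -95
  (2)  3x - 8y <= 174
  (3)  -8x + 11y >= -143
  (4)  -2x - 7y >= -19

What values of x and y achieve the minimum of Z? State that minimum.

x = -38/3, y = 19/3, minimum Z = 0

Vertices and Z = -5x - 10y:
  (-396/23, -587/23) → Z = 7850/23
  (-38/3, 19/3) → Z = 0
  (-770/31, -963/31) → Z = 13480/31
The feasible region is unbounded (it extends along (-8, -3), (-7, 2)), but Z strictly increases along every unbounded feasible direction, so there is no improving ray and the minimum is attained at a vertex.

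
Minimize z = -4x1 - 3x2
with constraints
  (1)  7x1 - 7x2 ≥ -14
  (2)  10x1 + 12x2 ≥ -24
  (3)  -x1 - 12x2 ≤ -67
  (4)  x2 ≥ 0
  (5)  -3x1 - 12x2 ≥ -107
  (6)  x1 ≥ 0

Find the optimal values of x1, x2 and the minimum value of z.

Vertices and z = -4x1 - 3x2:
  (43/13, 69/13) → z = -379/13
  (83/15, 113/15) → z = -671/15
  (20, 47/12) → z = -367/4

At the optimal vertex, -x1 - 12x2 = -67 and -3x1 - 12x2 = -107.
Solving simultaneously gives x1 = 20, x2 = 47/12.

x1 = 20, x2 = 47/12, minimum z = -367/4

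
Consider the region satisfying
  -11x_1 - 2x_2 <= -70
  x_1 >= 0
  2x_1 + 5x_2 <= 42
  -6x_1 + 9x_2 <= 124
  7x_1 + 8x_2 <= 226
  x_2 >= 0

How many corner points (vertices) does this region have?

3

The feasible vertices (each the meet of two boundaries and inside every other half-plane) are:
  (266/51, 322/51)
  (70/11, 0)
  (21, 0)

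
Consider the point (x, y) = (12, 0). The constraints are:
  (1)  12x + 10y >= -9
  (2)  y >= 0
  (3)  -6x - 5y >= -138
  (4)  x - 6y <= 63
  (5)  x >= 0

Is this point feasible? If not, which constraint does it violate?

feasible

(1): 144 ≥ -9 ✓
(2): 0 ≥ 0 ✓
(3): -72 ≥ -138 ✓
(4): 12 ≤ 63 ✓
(5): 12 ≥ 0 ✓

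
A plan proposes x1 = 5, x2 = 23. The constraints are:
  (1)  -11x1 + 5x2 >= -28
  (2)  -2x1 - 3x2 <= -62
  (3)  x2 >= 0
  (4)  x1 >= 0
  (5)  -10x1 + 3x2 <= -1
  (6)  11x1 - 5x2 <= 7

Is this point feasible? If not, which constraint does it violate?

Constraint (5): -10x1 + 3x2 = 19, which is not ≤ -1. All other constraints are satisfied.

not feasible — violates (5)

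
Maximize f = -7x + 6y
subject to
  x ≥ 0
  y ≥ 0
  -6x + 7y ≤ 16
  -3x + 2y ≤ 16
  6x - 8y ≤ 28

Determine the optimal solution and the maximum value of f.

Feasible corners and f = -7x + 6y:
  (0, 0) → f = 0
  (0, 16/7) → f = 96/7
  (14/3, 0) → f = -98/3
The feasible region is unbounded (it extends along (7, 6), (4, 3)), but f strictly decreases along every unbounded feasible direction, so there is no improving ray and the maximum is attained at a vertex.

x = 0, y = 16/7, maximum f = 96/7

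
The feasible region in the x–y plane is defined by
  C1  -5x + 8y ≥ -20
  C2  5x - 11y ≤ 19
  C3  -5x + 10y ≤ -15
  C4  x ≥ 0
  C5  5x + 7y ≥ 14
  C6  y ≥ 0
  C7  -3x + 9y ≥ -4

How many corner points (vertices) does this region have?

The feasible vertices (each the meet of two boundaries and inside every other half-plane) are:
  (8, 5/2)
  (148/21, 40/21)
  (19/3, 5/3)

3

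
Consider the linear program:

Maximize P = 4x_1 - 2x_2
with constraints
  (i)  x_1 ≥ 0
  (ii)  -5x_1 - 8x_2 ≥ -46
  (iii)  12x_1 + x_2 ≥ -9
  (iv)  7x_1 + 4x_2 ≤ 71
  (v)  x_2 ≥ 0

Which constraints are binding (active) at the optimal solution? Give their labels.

Extreme points and P = 4x_1 - 2x_2:
  (0, 23/4) → P = -23/2
  (0, 0) → P = 0
  (46/5, 0) → P = 184/5

The maximum is at (46/5, 0). Substituting into each constraint, equality holds for (ii) and (v); the remaining constraints have slack.

(ii) and (v)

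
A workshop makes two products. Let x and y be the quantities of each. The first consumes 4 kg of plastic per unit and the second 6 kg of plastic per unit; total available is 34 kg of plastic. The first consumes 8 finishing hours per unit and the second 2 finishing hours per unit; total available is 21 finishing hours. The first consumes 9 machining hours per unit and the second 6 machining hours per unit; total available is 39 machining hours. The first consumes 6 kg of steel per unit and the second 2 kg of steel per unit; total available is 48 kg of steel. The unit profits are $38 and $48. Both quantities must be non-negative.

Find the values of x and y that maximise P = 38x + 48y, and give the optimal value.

x = 1, y = 5, maximum P = 278

Vertices and P = 38x + 48y:
  (0, 0) → P = 0
  (0, 17/3) → P = 272
  (21/8, 0) → P = 399/4
  (1, 5) → P = 278
  (8/5, 41/10) → P = 1288/5

The binding constraints are 4x + 6y = 34 and 9x + 6y = 39.
Solving simultaneously gives x = 1, y = 5.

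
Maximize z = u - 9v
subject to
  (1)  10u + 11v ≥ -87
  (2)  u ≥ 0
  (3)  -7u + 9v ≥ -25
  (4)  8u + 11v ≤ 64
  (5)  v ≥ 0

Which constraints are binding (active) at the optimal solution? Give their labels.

Corner points and z = u - 9v:
  (0, 64/11) → z = -576/11
  (0, 0) → z = 0
  (851/149, 248/149) → z = -1381/149
  (25/7, 0) → z = 25/7

The maximum is at (25/7, 0). Substituting into each constraint, equality holds for (3) and (5); the remaining constraints have slack.

(3) and (5)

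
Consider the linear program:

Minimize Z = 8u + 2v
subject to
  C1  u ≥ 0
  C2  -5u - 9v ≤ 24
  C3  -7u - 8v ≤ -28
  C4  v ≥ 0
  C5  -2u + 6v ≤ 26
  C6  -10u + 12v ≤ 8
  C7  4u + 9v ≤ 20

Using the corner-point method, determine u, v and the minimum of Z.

Corner points and Z = 8u + 2v:
  (4, 0) → Z = 32
  (92/31, 28/31) → Z = 792/31
  (5, 0) → Z = 40

u = 92/31, v = 28/31, minimum Z = 792/31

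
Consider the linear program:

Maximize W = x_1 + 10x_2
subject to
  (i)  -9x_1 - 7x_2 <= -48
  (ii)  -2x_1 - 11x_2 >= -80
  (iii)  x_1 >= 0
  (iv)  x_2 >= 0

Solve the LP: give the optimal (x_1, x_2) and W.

Vertices and W = x_1 + 10x_2:
  (0, 48/7) → W = 480/7
  (16/3, 0) → W = 16/3
  (0, 80/11) → W = 800/11
  (40, 0) → W = 40

x_1 = 0, x_2 = 80/11, maximum W = 800/11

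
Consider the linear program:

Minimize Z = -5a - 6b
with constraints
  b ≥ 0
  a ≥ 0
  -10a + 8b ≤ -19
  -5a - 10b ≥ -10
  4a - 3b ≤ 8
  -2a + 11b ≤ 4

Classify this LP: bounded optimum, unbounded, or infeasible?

Extreme points and Z = -5a - 6b:
  (19/10, 0) → Z = -19/2
  (2, 0) → Z = -10
  (27/14, 1/28) → Z = -69/7
The feasible region has finitely many vertices and no improving ray; the minimum is -10 at (2, 0).

bounded optimum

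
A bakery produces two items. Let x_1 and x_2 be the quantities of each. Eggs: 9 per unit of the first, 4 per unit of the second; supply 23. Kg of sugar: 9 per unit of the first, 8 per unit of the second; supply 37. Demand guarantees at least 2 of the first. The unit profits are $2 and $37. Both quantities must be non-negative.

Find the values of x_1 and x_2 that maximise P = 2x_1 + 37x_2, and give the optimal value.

Extreme points and P = 2x_1 + 37x_2:
  (23/9, 0) → P = 46/9
  (2, 0) → P = 4
  (2, 5/4) → P = 201/4

x_1 = 2, x_2 = 5/4, maximum P = 201/4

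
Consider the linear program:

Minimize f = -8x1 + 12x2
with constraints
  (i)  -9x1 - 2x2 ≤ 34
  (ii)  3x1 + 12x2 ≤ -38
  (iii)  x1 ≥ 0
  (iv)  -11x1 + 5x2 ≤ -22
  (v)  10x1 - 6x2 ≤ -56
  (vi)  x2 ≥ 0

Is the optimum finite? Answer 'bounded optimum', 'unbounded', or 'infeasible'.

infeasible

The boundaries -11x1 + 5x2 = -22 and 10x1 - 6x2 = -56 meet at (103/4, 209/4), but that point violates 3x1 + 12x2 ≤ -38. Every candidate vertex is excluded by some other constraint, so the feasible region is empty.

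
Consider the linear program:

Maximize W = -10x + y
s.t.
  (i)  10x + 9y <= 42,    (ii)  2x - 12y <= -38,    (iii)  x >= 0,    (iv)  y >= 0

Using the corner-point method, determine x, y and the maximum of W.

x = 0, y = 14/3, maximum W = 14/3

Extreme points and W = -10x + y:
  (27/23, 232/69) → W = -578/69
  (0, 14/3) → W = 14/3
  (0, 19/6) → W = 19/6

The optimum lies where 10x + 9y = 42 and x = 0.
Solving simultaneously gives x = 0, y = 14/3.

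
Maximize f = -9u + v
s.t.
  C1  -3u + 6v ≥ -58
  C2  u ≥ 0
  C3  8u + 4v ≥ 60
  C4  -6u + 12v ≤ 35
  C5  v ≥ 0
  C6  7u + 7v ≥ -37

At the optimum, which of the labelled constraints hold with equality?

Corner points and f = -9u + v:
  (58/3, 0) → f = -174
  (29/6, 16/3) → f = -229/6
  (15/2, 0) → f = -135/2
The feasible region is unbounded (it extends along (2, 1)), but f strictly decreases along every unbounded feasible direction, so there is no improving ray and the maximum is attained at a vertex.

The maximum is at (29/6, 16/3). Substituting into each constraint, equality holds for C3 and C4; the remaining constraints have slack.

C3 and C4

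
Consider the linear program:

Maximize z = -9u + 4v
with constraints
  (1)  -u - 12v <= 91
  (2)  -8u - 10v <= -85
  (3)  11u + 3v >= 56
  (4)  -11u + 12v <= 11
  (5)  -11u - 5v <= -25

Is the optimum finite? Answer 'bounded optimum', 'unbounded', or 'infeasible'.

bounded optimum

Vertices and z = -9u + 4v:
  (965/43, -813/86) → z = -10311/43
  (455/103, 1023/206) → z = -2049/103
The feasible region has finitely many vertices and no improving ray; the maximum is -2049/103 at (455/103, 1023/206).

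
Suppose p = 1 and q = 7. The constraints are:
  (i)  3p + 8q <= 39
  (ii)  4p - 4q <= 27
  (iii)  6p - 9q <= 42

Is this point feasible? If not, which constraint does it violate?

not feasible — violates (i)

Constraint (i): 3p + 8q = 59, which is not ≤ 39. All other constraints are satisfied.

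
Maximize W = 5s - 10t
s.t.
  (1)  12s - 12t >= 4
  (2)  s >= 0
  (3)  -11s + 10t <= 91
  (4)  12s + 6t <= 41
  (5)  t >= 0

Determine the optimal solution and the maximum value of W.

Corner points and W = 5s - 10t:
  (43/18, 37/18) → W = -155/18
  (1/3, 0) → W = 5/3
  (41/12, 0) → W = 205/12

s = 41/12, t = 0, maximum W = 205/12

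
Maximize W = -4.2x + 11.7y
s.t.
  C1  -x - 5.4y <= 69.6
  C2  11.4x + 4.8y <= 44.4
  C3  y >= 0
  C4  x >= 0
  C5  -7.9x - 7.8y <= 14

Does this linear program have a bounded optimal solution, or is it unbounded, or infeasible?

bounded optimum

Extreme points and W = -4.2x + 11.7y:
  (74/19, 0) → W = -1554/95
  (0, 9.25) → W = 108.225
  (0, 0) → W = 0
The feasible region has finitely many vertices and no improving ray; the maximum is 108.225 at (0, 9.25).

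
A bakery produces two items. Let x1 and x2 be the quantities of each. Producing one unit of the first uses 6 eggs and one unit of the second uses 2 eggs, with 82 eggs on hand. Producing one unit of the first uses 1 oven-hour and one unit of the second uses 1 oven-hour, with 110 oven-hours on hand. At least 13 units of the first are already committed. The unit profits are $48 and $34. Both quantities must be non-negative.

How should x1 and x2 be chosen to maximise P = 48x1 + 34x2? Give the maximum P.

Vertices and P = 48x1 + 34x2:
  (41/3, 0) → P = 656
  (13, 0) → P = 624
  (13, 2) → P = 692

x1 = 13, x2 = 2, maximum P = 692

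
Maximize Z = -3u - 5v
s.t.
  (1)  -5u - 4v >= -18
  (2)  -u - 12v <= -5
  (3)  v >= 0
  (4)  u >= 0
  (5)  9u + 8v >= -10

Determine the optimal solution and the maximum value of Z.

u = 0, v = 5/12, maximum Z = -25/12

Corner points and Z = -3u - 5v:
  (7/2, 1/8) → Z = -89/8
  (0, 9/2) → Z = -45/2
  (0, 5/12) → Z = -25/12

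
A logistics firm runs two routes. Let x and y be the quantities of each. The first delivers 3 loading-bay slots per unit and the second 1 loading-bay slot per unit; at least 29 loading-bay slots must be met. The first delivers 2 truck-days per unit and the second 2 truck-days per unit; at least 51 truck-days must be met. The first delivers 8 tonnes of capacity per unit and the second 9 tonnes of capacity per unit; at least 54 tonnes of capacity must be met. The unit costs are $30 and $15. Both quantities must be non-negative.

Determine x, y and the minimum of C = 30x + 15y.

x = 7/4, y = 95/4, minimum C = 1635/4

The feasible region is unbounded (it extends along (0, 1), (1, 0)), but C strictly increases along every unbounded feasible direction, so there is no improving ray and the minimum is attained at a vertex.

The binding constraints are 3x + y = 29 and 2x + 2y = 51.
Solving simultaneously gives x = 7/4, y = 95/4.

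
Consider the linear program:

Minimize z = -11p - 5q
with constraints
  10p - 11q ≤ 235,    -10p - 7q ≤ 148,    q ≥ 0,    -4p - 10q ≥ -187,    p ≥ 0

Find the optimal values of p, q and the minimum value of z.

p = 1469/48, q = 155/24, minimum z = -5903/16

Vertices and z = -11p - 5q:
  (47/2, 0) → z = -517/2
  (1469/48, 155/24) → z = -5903/16
  (0, 0) → z = 0
  (0, 187/10) → z = -187/2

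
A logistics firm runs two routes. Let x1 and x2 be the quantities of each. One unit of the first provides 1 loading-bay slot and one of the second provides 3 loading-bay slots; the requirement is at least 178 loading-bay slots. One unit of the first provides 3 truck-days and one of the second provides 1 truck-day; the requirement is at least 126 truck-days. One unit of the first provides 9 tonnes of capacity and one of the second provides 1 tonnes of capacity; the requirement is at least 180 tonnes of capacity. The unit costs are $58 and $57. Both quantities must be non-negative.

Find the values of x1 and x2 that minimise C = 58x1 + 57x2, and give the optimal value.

The feasible region is unbounded (it extends along (0, 1), (1, 0)), but C strictly increases along every unbounded feasible direction, so there is no improving ray and the minimum is attained at a vertex.

The optimum lies where x1 + 3x2 = 178 and 3x1 + x2 = 126.
Solving simultaneously gives x1 = 25, x2 = 51.

x1 = 25, x2 = 51, minimum C = 4357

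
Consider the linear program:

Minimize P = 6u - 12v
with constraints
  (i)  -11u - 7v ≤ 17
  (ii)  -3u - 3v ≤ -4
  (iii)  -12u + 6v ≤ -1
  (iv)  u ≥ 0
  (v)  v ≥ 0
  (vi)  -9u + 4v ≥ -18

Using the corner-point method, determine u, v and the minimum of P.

Extreme points and P = 6u - 12v:
  (1/2, 5/6) → P = -7
  (4/3, 0) → P = 8
  (52/3, 69/2) → P = -310
  (2, 0) → P = 12

The binding constraints are -12u + 6v = -1 and -9u + 4v = -18.
Solving simultaneously gives u = 52/3, v = 69/2.

u = 52/3, v = 69/2, minimum P = -310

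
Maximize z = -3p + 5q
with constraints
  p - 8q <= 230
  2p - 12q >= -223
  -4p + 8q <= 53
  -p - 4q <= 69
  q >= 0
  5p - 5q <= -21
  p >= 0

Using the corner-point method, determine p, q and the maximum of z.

p = 0, q = 53/8, maximum z = 265/8

Corner points and z = -3p + 5q:
  (97/20, 181/20) → z = 307/10
  (0, 53/8) → z = 265/8
  (0, 21/5) → z = 21

The optimum lies where -4p + 8q = 53 and p = 0.
Solving simultaneously gives p = 0, q = 53/8.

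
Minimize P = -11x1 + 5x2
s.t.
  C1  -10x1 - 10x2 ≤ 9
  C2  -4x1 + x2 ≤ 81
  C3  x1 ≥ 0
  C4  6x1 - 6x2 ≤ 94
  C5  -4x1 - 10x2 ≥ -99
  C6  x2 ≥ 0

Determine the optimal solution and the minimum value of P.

x1 = 767/42, x2 = 109/42, minimum P = -3946/21

Corner points and P = -11x1 + 5x2:
  (0, 99/10) → P = 99/2
  (0, 0) → P = 0
  (767/42, 109/42) → P = -3946/21
  (47/3, 0) → P = -517/3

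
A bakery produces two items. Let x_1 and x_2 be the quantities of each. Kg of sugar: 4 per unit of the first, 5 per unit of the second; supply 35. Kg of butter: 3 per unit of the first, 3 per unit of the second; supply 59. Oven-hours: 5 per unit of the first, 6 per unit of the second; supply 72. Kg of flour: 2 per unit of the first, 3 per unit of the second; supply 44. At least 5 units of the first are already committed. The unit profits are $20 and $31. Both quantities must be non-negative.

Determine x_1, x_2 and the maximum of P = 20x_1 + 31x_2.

Feasible corners and P = 20x_1 + 31x_2:
  (35/4, 0) → P = 175
  (5, 0) → P = 100
  (5, 3) → P = 193

The binding constraints are 4x_1 + 5x_2 = 35 and x_1 = 5.
Solving simultaneously gives x_1 = 5, x_2 = 3.

x_1 = 5, x_2 = 3, maximum P = 193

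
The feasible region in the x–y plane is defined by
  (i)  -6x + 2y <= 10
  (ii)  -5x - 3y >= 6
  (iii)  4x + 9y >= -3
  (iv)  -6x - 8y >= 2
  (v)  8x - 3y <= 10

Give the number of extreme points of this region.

Pairwise boundary intersections that survive every other constraint:
  (-3/2, 1/2)
  (-48/31, 11/31)
  (-15/11, 3/11)

3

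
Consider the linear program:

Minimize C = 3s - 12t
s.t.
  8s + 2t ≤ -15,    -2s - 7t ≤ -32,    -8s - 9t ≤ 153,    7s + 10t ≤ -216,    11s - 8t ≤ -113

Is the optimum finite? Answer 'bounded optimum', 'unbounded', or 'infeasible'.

infeasible

The boundaries 8s + 2t = -15 and 11s - 8t = -113 meet at (-173/43, 739/86), but that point violates 7s + 10t ≤ -216. Every candidate vertex is excluded by some other constraint, so the feasible region is empty.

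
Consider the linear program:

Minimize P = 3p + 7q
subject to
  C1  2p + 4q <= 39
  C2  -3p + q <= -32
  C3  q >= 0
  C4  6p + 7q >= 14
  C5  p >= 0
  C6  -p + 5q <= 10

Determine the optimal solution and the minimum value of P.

Corner points and P = 3p + 7q:
  (167/14, 53/14) → P = 436/7
  (39/2, 0) → P = 117/2
  (32/3, 0) → P = 32

At the optimal vertex, -3p + q = -32 and q = 0.
Solving simultaneously gives p = 32/3, q = 0.

p = 32/3, q = 0, minimum P = 32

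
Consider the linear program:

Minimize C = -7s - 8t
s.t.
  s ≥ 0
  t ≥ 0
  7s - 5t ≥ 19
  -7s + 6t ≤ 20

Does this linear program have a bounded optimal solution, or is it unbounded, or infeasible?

unbounded

From the feasible point (19/7, 0), moving in the direction (6, 7) keeps every constraint satisfied while C decreases without bound.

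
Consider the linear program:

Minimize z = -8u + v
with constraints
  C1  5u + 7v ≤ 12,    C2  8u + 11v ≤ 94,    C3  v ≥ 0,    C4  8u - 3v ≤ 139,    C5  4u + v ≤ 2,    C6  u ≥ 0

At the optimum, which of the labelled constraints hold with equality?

C3 and C5

Extreme points and z = -8u + v:
  (2/23, 38/23) → z = 22/23
  (0, 12/7) → z = 12/7
  (1/2, 0) → z = -4
  (0, 0) → z = 0

The minimum is at (1/2, 0). Substituting into each constraint, equality holds for C3 and C5; the remaining constraints have slack.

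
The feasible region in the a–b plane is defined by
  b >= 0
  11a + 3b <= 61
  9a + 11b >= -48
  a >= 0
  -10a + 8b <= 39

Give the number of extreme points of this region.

4

The feasible vertices (each the meet of two boundaries and inside every other half-plane) are:
  (61/11, 0)
  (0, 0)
  (371/118, 1039/118)
  (0, 39/8)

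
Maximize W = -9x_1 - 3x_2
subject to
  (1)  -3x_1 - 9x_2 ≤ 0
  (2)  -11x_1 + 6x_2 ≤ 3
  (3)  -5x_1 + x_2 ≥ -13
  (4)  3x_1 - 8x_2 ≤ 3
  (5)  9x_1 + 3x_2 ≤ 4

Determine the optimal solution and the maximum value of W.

x_1 = -3/13, x_2 = 1/13, maximum W = 24/13

Extreme points and W = -9x_1 - 3x_2:
  (-3/13, 1/13) → W = 24/13
  (1/2, -1/6) → W = -4
  (5/29, 71/87) → W = -4

The binding constraints are -3x_1 - 9x_2 = 0 and -11x_1 + 6x_2 = 3.
Solving simultaneously gives x_1 = -3/13, x_2 = 1/13.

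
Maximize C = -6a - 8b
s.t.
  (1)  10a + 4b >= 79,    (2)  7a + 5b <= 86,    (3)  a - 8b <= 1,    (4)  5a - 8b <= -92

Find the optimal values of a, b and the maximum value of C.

Vertices and C = -6a - 8b:
  (51/22, 307/22) → C = -1381/11
  (66/25, 263/20) → C = -3026/25
  (76/27, 358/27) → C = -3320/27

a = 66/25, b = 263/20, maximum C = -3026/25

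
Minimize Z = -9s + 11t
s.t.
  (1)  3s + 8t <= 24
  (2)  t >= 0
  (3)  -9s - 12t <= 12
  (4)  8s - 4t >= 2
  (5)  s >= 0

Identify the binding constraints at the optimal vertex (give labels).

(1) and (2)

Extreme points and Z = -9s + 11t:
  (8, 0) → Z = -72
  (28/19, 93/38) → Z = 519/38
  (1/4, 0) → Z = -9/4

The minimum is at (8, 0). Substituting into each constraint, equality holds for (1) and (2); the remaining constraints have slack.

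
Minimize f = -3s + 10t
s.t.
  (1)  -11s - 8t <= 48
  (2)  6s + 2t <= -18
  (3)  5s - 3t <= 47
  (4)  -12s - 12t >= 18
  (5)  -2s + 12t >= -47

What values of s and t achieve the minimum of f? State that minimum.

Extreme points and f = -3s + 10t:
  (-24/13, -45/13) → f = -378/13
  (-12, 21/2) → f = 141
  (-15/4, 9/4) → f = 135/4

s = -24/13, t = -45/13, minimum f = -378/13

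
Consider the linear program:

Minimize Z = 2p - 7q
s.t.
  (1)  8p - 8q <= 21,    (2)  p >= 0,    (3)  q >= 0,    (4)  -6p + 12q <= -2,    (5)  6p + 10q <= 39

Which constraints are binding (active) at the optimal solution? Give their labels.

Feasible corners and Z = 2p - 7q:
  (21/8, 0) → Z = 21/4
  (261/64, 93/64) → Z = -129/64
  (1/3, 0) → Z = 2/3
  (122/33, 37/22) → Z = -289/66

The minimum is at (122/33, 37/22). Substituting into each constraint, equality holds for (4) and (5); the remaining constraints have slack.

(4) and (5)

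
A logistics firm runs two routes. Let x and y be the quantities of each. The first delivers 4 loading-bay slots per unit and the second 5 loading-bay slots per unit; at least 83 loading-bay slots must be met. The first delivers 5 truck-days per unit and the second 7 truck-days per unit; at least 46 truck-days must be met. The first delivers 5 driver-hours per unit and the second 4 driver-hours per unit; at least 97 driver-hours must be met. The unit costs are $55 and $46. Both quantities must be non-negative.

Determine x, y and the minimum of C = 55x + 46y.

Extreme points and C = 55x + 46y:
  (0, 97/4) → C = 2231/2
  (83/4, 0) → C = 4565/4
  (17, 3) → C = 1073
The feasible region is unbounded (it extends along (0, 1), (1, 0)), but C strictly increases along every unbounded feasible direction, so there is no improving ray and the minimum is attained at a vertex.

The binding constraints are 4x + 5y = 83 and 5x + 4y = 97.
Solving simultaneously gives x = 17, y = 3.

x = 17, y = 3, minimum C = 1073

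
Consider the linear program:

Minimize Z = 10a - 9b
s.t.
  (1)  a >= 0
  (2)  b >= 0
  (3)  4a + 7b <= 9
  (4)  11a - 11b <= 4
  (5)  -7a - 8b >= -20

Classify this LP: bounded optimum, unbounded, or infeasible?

Corner points and Z = 10a - 9b:
  (0, 0) → Z = 0
  (0, 9/7) → Z = -81/7
  (4/11, 0) → Z = 40/11
  (127/121, 83/121) → Z = 523/121
The feasible region has finitely many vertices and no improving ray; the minimum is -81/7 at (0, 9/7).

bounded optimum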